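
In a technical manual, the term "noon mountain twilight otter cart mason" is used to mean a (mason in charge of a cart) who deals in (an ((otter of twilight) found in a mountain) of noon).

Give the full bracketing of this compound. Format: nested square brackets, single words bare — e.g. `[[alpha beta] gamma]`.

[[noon [mountain [twilight otter]]] [cart mason]]

At the top level: head "mason" (specifically "cart mason"); modifier "noon mountain twilight otter".
"noon mountain twilight otter" → head "otter" (specifically "mountain twilight otter"), modifier "noon".
"mountain twilight otter" → head "otter" (specifically "twilight otter"), modifier "mountain".
"twilight otter" → head "otter", modifier "twilight".
"cart mason" → head "mason", modifier "cart".
Putting it together: [[noon [mountain [twilight otter]]] [cart mason]].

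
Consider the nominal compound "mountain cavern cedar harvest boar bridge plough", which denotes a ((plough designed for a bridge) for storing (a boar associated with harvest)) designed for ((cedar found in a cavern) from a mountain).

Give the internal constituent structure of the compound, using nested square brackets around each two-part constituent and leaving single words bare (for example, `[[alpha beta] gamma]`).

[[mountain [cavern cedar]] [[harvest boar] [bridge plough]]]

Overall it is a kind of plough (specifically "harvest boar bridge plough"); the modifier is "mountain cavern cedar".
"mountain cavern cedar" → head "cedar" (specifically "cavern cedar"), modifier "mountain".
"cavern cedar" → head "cedar", modifier "cavern".
"harvest boar bridge plough" → head "plough" (specifically "bridge plough"), modifier "harvest boar".
"harvest boar" → head "boar", modifier "harvest".
"bridge plough" → head "plough", modifier "bridge".
Assembled: [[mountain [cavern cedar]] [[harvest boar] [bridge plough]]].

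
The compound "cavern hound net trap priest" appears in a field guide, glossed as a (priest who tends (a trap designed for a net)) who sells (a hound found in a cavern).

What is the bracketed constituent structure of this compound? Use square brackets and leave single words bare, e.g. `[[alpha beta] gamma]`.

At the top level: head "priest" (specifically "net trap priest"); modifier "cavern hound".
"cavern hound" → head "hound", modifier "cavern".
"net trap priest" → head "priest", modifier "net trap".
"net trap" → head "trap", modifier "net".
Assembled: [[cavern hound] [[net trap] priest]].

[[cavern hound] [[net trap] priest]]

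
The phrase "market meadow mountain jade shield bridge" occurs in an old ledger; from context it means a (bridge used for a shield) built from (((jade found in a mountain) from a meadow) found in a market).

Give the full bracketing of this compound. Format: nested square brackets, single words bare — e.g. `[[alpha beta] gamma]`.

Whole compound: head "bridge" (specifically "shield bridge"), modifier "market meadow mountain jade".
Within "market meadow mountain jade", the head is "jade" (specifically "meadow mountain jade") and the modifier is "market".
Within "meadow mountain jade", the head is "jade" (specifically "mountain jade") and the modifier is "meadow".
Within "mountain jade", the head is "jade" and the modifier is "mountain".
Within "shield bridge", the head is "bridge" and the modifier is "shield".
So the structure is [[market [meadow [mountain jade]]] [shield bridge]].

[[market [meadow [mountain jade]]] [shield bridge]]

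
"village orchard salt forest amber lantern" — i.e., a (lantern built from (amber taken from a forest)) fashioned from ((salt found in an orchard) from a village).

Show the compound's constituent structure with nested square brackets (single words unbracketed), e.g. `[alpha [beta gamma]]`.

[[village [orchard salt]] [[forest amber] lantern]]

Overall it is a kind of lantern (specifically "forest amber lantern"); the modifier is "village orchard salt".
Inside "village orchard salt": head "salt" (specifically "orchard salt"), modifier "village".
Inside "orchard salt": head "salt", modifier "orchard".
Inside "forest amber lantern": head "lantern", modifier "forest amber".
Inside "forest amber": head "amber", modifier "forest".
Putting it together: [[village [orchard salt]] [[forest amber] lantern]].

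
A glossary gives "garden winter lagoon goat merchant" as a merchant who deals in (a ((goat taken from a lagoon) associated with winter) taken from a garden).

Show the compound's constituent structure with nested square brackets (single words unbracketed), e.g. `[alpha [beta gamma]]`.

Whole compound: head "merchant", modifier "garden winter lagoon goat".
Inside "garden winter lagoon goat": head "goat" (specifically "winter lagoon goat"), modifier "garden".
Inside "winter lagoon goat": head "goat" (specifically "lagoon goat"), modifier "winter".
Inside "lagoon goat": head "goat", modifier "lagoon".
So the structure is [[garden [winter [lagoon goat]]] merchant].

[[garden [winter [lagoon goat]]] merchant]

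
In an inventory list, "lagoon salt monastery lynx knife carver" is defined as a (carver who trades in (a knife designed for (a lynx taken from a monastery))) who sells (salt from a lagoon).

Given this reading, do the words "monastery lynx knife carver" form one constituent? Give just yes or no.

yes

The paraphrase groups the words so that "monastery lynx knife carver" is one unit: it corresponds to a single parenthesized sub-phrase.
The full structure is [[lagoon salt] [[[monastery lynx] knife] carver]], in which [monastery lynx knife carver] is a constituent.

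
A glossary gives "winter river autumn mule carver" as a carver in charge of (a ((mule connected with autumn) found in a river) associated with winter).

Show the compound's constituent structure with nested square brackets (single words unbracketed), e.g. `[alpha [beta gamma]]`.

Overall it is a kind of carver; the modifier is "winter river autumn mule".
Within "winter river autumn mule", the head is "mule" (specifically "river autumn mule") and the modifier is "winter".
Within "river autumn mule", the head is "mule" (specifically "autumn mule") and the modifier is "river".
Within "autumn mule", the head is "mule" and the modifier is "autumn".
Assembled: [[winter [river [autumn mule]]] carver].

[[winter [river [autumn mule]]] carver]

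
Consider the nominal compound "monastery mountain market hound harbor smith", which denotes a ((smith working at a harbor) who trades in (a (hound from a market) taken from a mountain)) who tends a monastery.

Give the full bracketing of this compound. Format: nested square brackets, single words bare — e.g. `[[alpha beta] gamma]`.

At the top level: head "smith" (specifically "mountain market hound harbor smith"); modifier "monastery".
Within "mountain market hound harbor smith", the head is "smith" (specifically "harbor smith") and the modifier is "mountain market hound".
Within "mountain market hound", the head is "hound" (specifically "market hound") and the modifier is "mountain".
Within "market hound", the head is "hound" and the modifier is "market".
Within "harbor smith", the head is "smith" and the modifier is "harbor".
Assembled: [monastery [[mountain [market hound]] [harbor smith]]].

[monastery [[mountain [market hound]] [harbor smith]]]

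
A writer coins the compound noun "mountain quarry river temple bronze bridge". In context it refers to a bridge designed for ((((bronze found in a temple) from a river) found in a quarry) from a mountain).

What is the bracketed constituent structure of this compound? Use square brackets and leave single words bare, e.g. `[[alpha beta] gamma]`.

[[mountain [quarry [river [temple bronze]]]] bridge]

Overall it is a kind of bridge; the modifier is "mountain quarry river temple bronze".
Inside "mountain quarry river temple bronze": head "bronze" (specifically "quarry river temple bronze"), modifier "mountain".
Inside "quarry river temple bronze": head "bronze" (specifically "river temple bronze"), modifier "quarry".
Inside "river temple bronze": head "bronze" (specifically "temple bronze"), modifier "river".
Inside "temple bronze": head "bronze", modifier "temple".
So the structure is [[mountain [quarry [river [temple bronze]]]] bridge].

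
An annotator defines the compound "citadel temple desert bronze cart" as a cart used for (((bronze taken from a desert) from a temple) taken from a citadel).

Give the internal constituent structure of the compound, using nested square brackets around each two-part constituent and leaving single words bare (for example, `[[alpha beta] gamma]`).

Whole compound: head "cart", modifier "citadel temple desert bronze".
Inside "citadel temple desert bronze": head "bronze" (specifically "temple desert bronze"), modifier "citadel".
Inside "temple desert bronze": head "bronze" (specifically "desert bronze"), modifier "temple".
Inside "desert bronze": head "bronze", modifier "desert".
Assembled: [[citadel [temple [desert bronze]]] cart].

[[citadel [temple [desert bronze]]] cart]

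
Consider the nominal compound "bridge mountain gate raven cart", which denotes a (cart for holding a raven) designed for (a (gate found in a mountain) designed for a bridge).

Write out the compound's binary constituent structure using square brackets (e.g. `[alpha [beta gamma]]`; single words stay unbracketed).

[[bridge [mountain gate]] [raven cart]]

At the top level: head "cart" (specifically "raven cart"); modifier "bridge mountain gate".
Within "bridge mountain gate", the head is "gate" (specifically "mountain gate") and the modifier is "bridge".
Within "mountain gate", the head is "gate" and the modifier is "mountain".
Within "raven cart", the head is "cart" and the modifier is "raven".
So the structure is [[bridge [mountain gate]] [raven cart]].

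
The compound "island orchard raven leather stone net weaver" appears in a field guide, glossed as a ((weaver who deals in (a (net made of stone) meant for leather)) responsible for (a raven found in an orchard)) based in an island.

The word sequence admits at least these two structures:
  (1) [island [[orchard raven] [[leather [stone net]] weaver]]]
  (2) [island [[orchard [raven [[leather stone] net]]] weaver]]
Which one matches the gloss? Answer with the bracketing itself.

The paraphrase's head is the "weaver" part ("orchard raven leather stone net weaver"); its modifier is "island".
That top-level split, carried through the inner groups, gives [island [[orchard raven] [[leather [stone net]] weaver]]].

[island [[orchard raven] [[leather [stone net]] weaver]]]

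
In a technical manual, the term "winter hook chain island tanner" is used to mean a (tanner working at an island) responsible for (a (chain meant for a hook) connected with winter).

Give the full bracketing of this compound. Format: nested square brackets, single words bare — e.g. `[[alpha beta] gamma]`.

Overall it is a kind of tanner (specifically "island tanner"); the modifier is "winter hook chain".
Within "winter hook chain", the head is "chain" (specifically "hook chain") and the modifier is "winter".
Within "hook chain", the head is "chain" and the modifier is "hook".
Within "island tanner", the head is "tanner" and the modifier is "island".
Assembled: [[winter [hook chain]] [island tanner]].

[[winter [hook chain]] [island tanner]]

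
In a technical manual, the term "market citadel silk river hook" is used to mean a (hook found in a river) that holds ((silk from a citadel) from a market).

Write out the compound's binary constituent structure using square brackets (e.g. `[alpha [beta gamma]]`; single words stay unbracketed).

[[market [citadel silk]] [river hook]]

The outermost head in the paraphrase is "hook" (specifically "river hook"), modified by "market citadel silk".
Within "market citadel silk", the head is "silk" (specifically "citadel silk") and the modifier is "market".
Within "citadel silk", the head is "silk" and the modifier is "citadel".
Within "river hook", the head is "hook" and the modifier is "river".
So the structure is [[market [citadel silk]] [river hook]].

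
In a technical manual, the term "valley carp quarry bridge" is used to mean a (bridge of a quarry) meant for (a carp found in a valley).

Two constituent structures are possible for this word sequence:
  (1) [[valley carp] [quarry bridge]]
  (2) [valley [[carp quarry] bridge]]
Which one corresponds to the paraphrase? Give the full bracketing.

The paraphrase's head is the "bridge" part ("quarry bridge"); its modifier is "valley carp".
That top-level split, carried through the inner groups, gives [[valley carp] [quarry bridge]].

[[valley carp] [quarry bridge]]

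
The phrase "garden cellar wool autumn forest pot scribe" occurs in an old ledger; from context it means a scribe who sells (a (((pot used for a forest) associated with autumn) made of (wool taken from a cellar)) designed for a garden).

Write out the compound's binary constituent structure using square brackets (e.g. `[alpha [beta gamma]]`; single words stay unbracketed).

Whole compound: head "scribe", modifier "garden cellar wool autumn forest pot".
Within "garden cellar wool autumn forest pot", the head is "pot" (specifically "cellar wool autumn forest pot") and the modifier is "garden".
Within "cellar wool autumn forest pot", the head is "pot" (specifically "autumn forest pot") and the modifier is "cellar wool".
Within "cellar wool", the head is "wool" and the modifier is "cellar".
Within "autumn forest pot", the head is "pot" (specifically "forest pot") and the modifier is "autumn".
Within "forest pot", the head is "pot" and the modifier is "forest".
So the structure is [[garden [[cellar wool] [autumn [forest pot]]]] scribe].

[[garden [[cellar wool] [autumn [forest pot]]]] scribe]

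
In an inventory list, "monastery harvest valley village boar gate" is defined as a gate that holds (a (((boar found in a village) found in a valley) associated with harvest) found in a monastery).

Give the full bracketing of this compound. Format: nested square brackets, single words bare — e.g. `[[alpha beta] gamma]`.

[[monastery [harvest [valley [village boar]]]] gate]

The outermost head in the paraphrase is "gate", modified by "monastery harvest valley village boar".
Inside "monastery harvest valley village boar": head "boar" (specifically "harvest valley village boar"), modifier "monastery".
Inside "harvest valley village boar": head "boar" (specifically "valley village boar"), modifier "harvest".
Inside "valley village boar": head "boar" (specifically "village boar"), modifier "valley".
Inside "village boar": head "boar", modifier "village".
So the structure is [[monastery [harvest [valley [village boar]]]] gate].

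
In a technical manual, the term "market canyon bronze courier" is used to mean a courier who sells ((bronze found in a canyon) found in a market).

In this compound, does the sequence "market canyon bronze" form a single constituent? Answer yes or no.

The paraphrase groups the words so that "market canyon bronze" is one unit: it corresponds to a single parenthesized sub-phrase.
The full structure is [[market [canyon bronze]] courier], in which [market canyon bronze] is a constituent.

yes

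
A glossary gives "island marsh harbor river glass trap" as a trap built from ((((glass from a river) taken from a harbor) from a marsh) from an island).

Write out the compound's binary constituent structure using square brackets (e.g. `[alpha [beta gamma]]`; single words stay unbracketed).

The outermost head in the paraphrase is "trap", modified by "island marsh harbor river glass".
"island marsh harbor river glass" → head "glass" (specifically "marsh harbor river glass"), modifier "island".
"marsh harbor river glass" → head "glass" (specifically "harbor river glass"), modifier "marsh".
"harbor river glass" → head "glass" (specifically "river glass"), modifier "harbor".
"river glass" → head "glass", modifier "river".
So the structure is [[island [marsh [harbor [river glass]]]] trap].

[[island [marsh [harbor [river glass]]]] trap]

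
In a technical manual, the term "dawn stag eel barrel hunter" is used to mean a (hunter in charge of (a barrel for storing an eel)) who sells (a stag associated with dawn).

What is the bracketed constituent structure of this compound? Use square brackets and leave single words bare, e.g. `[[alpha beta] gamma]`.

[[dawn stag] [[eel barrel] hunter]]

The outermost head in the paraphrase is "hunter" (specifically "eel barrel hunter"), modified by "dawn stag".
"dawn stag" → head "stag", modifier "dawn".
"eel barrel hunter" → head "hunter", modifier "eel barrel".
"eel barrel" → head "barrel", modifier "eel".
So the structure is [[dawn stag] [[eel barrel] hunter]].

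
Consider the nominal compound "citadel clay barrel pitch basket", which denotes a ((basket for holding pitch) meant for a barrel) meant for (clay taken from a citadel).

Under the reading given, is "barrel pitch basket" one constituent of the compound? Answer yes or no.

The paraphrase groups the words so that "barrel pitch basket" is one unit: it corresponds to a single parenthesized sub-phrase.
The full structure is [[citadel clay] [barrel [pitch basket]]], in which [barrel pitch basket] is a constituent.

yes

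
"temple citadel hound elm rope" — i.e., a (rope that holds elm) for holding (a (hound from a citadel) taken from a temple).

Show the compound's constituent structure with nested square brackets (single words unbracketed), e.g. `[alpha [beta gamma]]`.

The outermost head in the paraphrase is "rope" (specifically "elm rope"), modified by "temple citadel hound".
Inside "temple citadel hound": head "hound" (specifically "citadel hound"), modifier "temple".
Inside "citadel hound": head "hound", modifier "citadel".
Inside "elm rope": head "rope", modifier "elm".
Assembled: [[temple [citadel hound]] [elm rope]].

[[temple [citadel hound]] [elm rope]]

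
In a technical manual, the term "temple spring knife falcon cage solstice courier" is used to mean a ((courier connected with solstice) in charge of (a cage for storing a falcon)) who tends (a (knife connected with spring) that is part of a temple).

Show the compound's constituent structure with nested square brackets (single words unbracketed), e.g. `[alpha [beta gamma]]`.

Whole compound: head "courier" (specifically "falcon cage solstice courier"), modifier "temple spring knife".
Inside "temple spring knife": head "knife" (specifically "spring knife"), modifier "temple".
Inside "spring knife": head "knife", modifier "spring".
Inside "falcon cage solstice courier": head "courier" (specifically "solstice courier"), modifier "falcon cage".
Inside "falcon cage": head "cage", modifier "falcon".
Inside "solstice courier": head "courier", modifier "solstice".
Assembled: [[temple [spring knife]] [[falcon cage] [solstice courier]]].

[[temple [spring knife]] [[falcon cage] [solstice courier]]]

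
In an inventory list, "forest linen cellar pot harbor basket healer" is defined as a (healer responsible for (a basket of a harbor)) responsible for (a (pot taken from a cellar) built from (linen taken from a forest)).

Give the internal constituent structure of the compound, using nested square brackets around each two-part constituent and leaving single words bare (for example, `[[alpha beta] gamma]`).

[[[forest linen] [cellar pot]] [[harbor basket] healer]]

At the top level: head "healer" (specifically "harbor basket healer"); modifier "forest linen cellar pot".
"forest linen cellar pot" → head "pot" (specifically "cellar pot"), modifier "forest linen".
"forest linen" → head "linen", modifier "forest".
"cellar pot" → head "pot", modifier "cellar".
"harbor basket healer" → head "healer", modifier "harbor basket".
"harbor basket" → head "basket", modifier "harbor".
Assembled: [[[forest linen] [cellar pot]] [[harbor basket] healer]].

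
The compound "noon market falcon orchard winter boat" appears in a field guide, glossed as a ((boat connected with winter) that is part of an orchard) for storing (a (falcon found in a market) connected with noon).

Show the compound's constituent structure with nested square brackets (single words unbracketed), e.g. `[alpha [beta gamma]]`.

[[noon [market falcon]] [orchard [winter boat]]]

The outermost head in the paraphrase is "boat" (specifically "orchard winter boat"), modified by "noon market falcon".
Within "noon market falcon", the head is "falcon" (specifically "market falcon") and the modifier is "noon".
Within "market falcon", the head is "falcon" and the modifier is "market".
Within "orchard winter boat", the head is "boat" (specifically "winter boat") and the modifier is "orchard".
Within "winter boat", the head is "boat" and the modifier is "winter".
Assembled: [[noon [market falcon]] [orchard [winter boat]]].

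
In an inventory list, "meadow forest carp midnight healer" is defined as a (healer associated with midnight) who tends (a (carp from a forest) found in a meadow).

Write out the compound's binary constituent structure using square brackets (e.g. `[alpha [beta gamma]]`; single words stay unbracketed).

[[meadow [forest carp]] [midnight healer]]

The outermost head in the paraphrase is "healer" (specifically "midnight healer"), modified by "meadow forest carp".
Inside "meadow forest carp": head "carp" (specifically "forest carp"), modifier "meadow".
Inside "forest carp": head "carp", modifier "forest".
Inside "midnight healer": head "healer", modifier "midnight".
So the structure is [[meadow [forest carp]] [midnight healer]].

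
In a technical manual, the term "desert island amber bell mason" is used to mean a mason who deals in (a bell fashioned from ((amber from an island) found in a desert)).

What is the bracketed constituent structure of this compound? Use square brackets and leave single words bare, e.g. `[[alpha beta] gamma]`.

[[[desert [island amber]] bell] mason]

Whole compound: head "mason", modifier "desert island amber bell".
"desert island amber bell" → head "bell", modifier "desert island amber".
"desert island amber" → head "amber" (specifically "island amber"), modifier "desert".
"island amber" → head "amber", modifier "island".
Putting it together: [[[desert [island amber]] bell] mason].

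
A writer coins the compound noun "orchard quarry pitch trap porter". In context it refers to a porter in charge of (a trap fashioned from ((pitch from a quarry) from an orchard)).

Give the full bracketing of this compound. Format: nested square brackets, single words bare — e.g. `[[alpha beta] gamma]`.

[[[orchard [quarry pitch]] trap] porter]

Overall it is a kind of porter; the modifier is "orchard quarry pitch trap".
Within "orchard quarry pitch trap", the head is "trap" and the modifier is "orchard quarry pitch".
Within "orchard quarry pitch", the head is "pitch" (specifically "quarry pitch") and the modifier is "orchard".
Within "quarry pitch", the head is "pitch" and the modifier is "quarry".
Putting it together: [[[orchard [quarry pitch]] trap] porter].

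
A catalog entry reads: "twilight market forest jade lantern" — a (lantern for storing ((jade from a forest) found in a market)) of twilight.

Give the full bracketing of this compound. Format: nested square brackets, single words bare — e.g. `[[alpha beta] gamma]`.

Overall it is a kind of lantern (specifically "market forest jade lantern"); the modifier is "twilight".
Inside "market forest jade lantern": head "lantern", modifier "market forest jade".
Inside "market forest jade": head "jade" (specifically "forest jade"), modifier "market".
Inside "forest jade": head "jade", modifier "forest".
Assembled: [twilight [[market [forest jade]] lantern]].

[twilight [[market [forest jade]] lantern]]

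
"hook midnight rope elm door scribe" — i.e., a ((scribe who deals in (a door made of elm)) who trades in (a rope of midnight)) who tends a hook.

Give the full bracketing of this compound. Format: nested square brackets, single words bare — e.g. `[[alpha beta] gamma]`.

[hook [[midnight rope] [[elm door] scribe]]]

Whole compound: head "scribe" (specifically "midnight rope elm door scribe"), modifier "hook".
Inside "midnight rope elm door scribe": head "scribe" (specifically "elm door scribe"), modifier "midnight rope".
Inside "midnight rope": head "rope", modifier "midnight".
Inside "elm door scribe": head "scribe", modifier "elm door".
Inside "elm door": head "door", modifier "elm".
Putting it together: [hook [[midnight rope] [[elm door] scribe]]].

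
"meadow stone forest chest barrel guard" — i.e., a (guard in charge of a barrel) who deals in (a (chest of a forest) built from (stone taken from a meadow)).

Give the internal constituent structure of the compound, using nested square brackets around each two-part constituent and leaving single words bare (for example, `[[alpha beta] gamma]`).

[[[meadow stone] [forest chest]] [barrel guard]]

The outermost head in the paraphrase is "guard" (specifically "barrel guard"), modified by "meadow stone forest chest".
Within "meadow stone forest chest", the head is "chest" (specifically "forest chest") and the modifier is "meadow stone".
Within "meadow stone", the head is "stone" and the modifier is "meadow".
Within "forest chest", the head is "chest" and the modifier is "forest".
Within "barrel guard", the head is "guard" and the modifier is "barrel".
So the structure is [[[meadow stone] [forest chest]] [barrel guard]].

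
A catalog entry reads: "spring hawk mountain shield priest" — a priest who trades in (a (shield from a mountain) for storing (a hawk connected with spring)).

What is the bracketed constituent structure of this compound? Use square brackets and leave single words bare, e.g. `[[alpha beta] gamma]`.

The outermost head in the paraphrase is "priest", modified by "spring hawk mountain shield".
Inside "spring hawk mountain shield": head "shield" (specifically "mountain shield"), modifier "spring hawk".
Inside "spring hawk": head "hawk", modifier "spring".
Inside "mountain shield": head "shield", modifier "mountain".
Assembled: [[[spring hawk] [mountain shield]] priest].

[[[spring hawk] [mountain shield]] priest]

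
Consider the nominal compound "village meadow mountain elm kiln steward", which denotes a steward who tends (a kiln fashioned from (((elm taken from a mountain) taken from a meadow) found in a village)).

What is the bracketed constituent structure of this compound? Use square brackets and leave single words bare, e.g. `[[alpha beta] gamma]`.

[[[village [meadow [mountain elm]]] kiln] steward]

Overall it is a kind of steward; the modifier is "village meadow mountain elm kiln".
Inside "village meadow mountain elm kiln": head "kiln", modifier "village meadow mountain elm".
Inside "village meadow mountain elm": head "elm" (specifically "meadow mountain elm"), modifier "village".
Inside "meadow mountain elm": head "elm" (specifically "mountain elm"), modifier "meadow".
Inside "mountain elm": head "elm", modifier "mountain".
Assembled: [[[village [meadow [mountain elm]]] kiln] steward].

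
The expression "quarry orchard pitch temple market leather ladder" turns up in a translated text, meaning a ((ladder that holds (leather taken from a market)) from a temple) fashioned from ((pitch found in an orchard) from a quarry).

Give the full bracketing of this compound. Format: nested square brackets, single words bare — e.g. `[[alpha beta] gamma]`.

The outermost head in the paraphrase is "ladder" (specifically "temple market leather ladder"), modified by "quarry orchard pitch".
"quarry orchard pitch" → head "pitch" (specifically "orchard pitch"), modifier "quarry".
"orchard pitch" → head "pitch", modifier "orchard".
"temple market leather ladder" → head "ladder" (specifically "market leather ladder"), modifier "temple".
"market leather ladder" → head "ladder", modifier "market leather".
"market leather" → head "leather", modifier "market".
Putting it together: [[quarry [orchard pitch]] [temple [[market leather] ladder]]].

[[quarry [orchard pitch]] [temple [[market leather] ladder]]]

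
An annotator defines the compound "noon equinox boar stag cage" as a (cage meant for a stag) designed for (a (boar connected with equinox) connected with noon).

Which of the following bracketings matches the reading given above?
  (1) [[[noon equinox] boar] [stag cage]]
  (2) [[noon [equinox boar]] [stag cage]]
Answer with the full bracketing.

The paraphrase's head is the "cage" part ("stag cage"); its modifier is "noon equinox boar".
That top-level split, carried through the inner groups, gives [[noon [equinox boar]] [stag cage]].

[[noon [equinox boar]] [stag cage]]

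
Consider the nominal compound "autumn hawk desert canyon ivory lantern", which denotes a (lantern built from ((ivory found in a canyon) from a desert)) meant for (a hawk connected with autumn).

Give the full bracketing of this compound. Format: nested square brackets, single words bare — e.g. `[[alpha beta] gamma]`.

[[autumn hawk] [[desert [canyon ivory]] lantern]]

Overall it is a kind of lantern (specifically "desert canyon ivory lantern"); the modifier is "autumn hawk".
Within "autumn hawk", the head is "hawk" and the modifier is "autumn".
Within "desert canyon ivory lantern", the head is "lantern" and the modifier is "desert canyon ivory".
Within "desert canyon ivory", the head is "ivory" (specifically "canyon ivory") and the modifier is "desert".
Within "canyon ivory", the head is "ivory" and the modifier is "canyon".
Assembled: [[autumn hawk] [[desert [canyon ivory]] lantern]].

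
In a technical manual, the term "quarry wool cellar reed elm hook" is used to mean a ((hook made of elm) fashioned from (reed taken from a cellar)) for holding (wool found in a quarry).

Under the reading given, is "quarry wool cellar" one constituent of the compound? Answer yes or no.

no

The top-level split is [quarry wool] [cellar reed elm hook]; the full structure is [[quarry wool] [[cellar reed] [elm hook]]].
"quarry wool cellar" straddles a constituent boundary, so it is not a single unit.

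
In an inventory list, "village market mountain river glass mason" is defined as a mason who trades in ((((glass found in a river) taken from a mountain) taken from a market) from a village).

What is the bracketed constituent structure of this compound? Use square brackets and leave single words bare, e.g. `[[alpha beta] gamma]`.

[[village [market [mountain [river glass]]]] mason]

The outermost head in the paraphrase is "mason", modified by "village market mountain river glass".
Inside "village market mountain river glass": head "glass" (specifically "market mountain river glass"), modifier "village".
Inside "market mountain river glass": head "glass" (specifically "mountain river glass"), modifier "market".
Inside "mountain river glass": head "glass" (specifically "river glass"), modifier "mountain".
Inside "river glass": head "glass", modifier "river".
Assembled: [[village [market [mountain [river glass]]]] mason].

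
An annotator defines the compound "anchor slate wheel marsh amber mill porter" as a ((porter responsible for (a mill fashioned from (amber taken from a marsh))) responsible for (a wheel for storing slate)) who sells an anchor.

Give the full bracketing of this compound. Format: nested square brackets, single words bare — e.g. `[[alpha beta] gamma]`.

At the top level: head "porter" (specifically "slate wheel marsh amber mill porter"); modifier "anchor".
"slate wheel marsh amber mill porter" → head "porter" (specifically "marsh amber mill porter"), modifier "slate wheel".
"slate wheel" → head "wheel", modifier "slate".
"marsh amber mill porter" → head "porter", modifier "marsh amber mill".
"marsh amber mill" → head "mill", modifier "marsh amber".
"marsh amber" → head "amber", modifier "marsh".
Assembled: [anchor [[slate wheel] [[[marsh amber] mill] porter]]].

[anchor [[slate wheel] [[[marsh amber] mill] porter]]]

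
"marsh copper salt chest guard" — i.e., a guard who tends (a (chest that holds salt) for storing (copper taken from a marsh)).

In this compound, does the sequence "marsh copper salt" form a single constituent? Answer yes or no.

no

The top-level split is [marsh copper salt chest] [guard]; the full structure is [[[marsh copper] [salt chest]] guard].
"marsh copper salt" straddles a constituent boundary, so it is not a single unit.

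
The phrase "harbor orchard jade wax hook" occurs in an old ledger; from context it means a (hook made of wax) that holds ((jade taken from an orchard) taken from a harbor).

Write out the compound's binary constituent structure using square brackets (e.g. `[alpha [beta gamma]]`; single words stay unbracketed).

At the top level: head "hook" (specifically "wax hook"); modifier "harbor orchard jade".
Inside "harbor orchard jade": head "jade" (specifically "orchard jade"), modifier "harbor".
Inside "orchard jade": head "jade", modifier "orchard".
Inside "wax hook": head "hook", modifier "wax".
Assembled: [[harbor [orchard jade]] [wax hook]].

[[harbor [orchard jade]] [wax hook]]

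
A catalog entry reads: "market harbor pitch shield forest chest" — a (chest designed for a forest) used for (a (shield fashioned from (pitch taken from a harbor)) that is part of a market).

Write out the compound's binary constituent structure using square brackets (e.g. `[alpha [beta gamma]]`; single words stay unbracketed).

Whole compound: head "chest" (specifically "forest chest"), modifier "market harbor pitch shield".
Within "market harbor pitch shield", the head is "shield" (specifically "harbor pitch shield") and the modifier is "market".
Within "harbor pitch shield", the head is "shield" and the modifier is "harbor pitch".
Within "harbor pitch", the head is "pitch" and the modifier is "harbor".
Within "forest chest", the head is "chest" and the modifier is "forest".
Putting it together: [[market [[harbor pitch] shield]] [forest chest]].

[[market [[harbor pitch] shield]] [forest chest]]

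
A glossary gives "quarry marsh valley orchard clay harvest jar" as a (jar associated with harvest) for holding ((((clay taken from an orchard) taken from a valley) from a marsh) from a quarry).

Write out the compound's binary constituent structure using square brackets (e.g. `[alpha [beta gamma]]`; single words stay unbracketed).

Overall it is a kind of jar (specifically "harvest jar"); the modifier is "quarry marsh valley orchard clay".
Inside "quarry marsh valley orchard clay": head "clay" (specifically "marsh valley orchard clay"), modifier "quarry".
Inside "marsh valley orchard clay": head "clay" (specifically "valley orchard clay"), modifier "marsh".
Inside "valley orchard clay": head "clay" (specifically "orchard clay"), modifier "valley".
Inside "orchard clay": head "clay", modifier "orchard".
Inside "harvest jar": head "jar", modifier "harvest".
So the structure is [[quarry [marsh [valley [orchard clay]]]] [harvest jar]].

[[quarry [marsh [valley [orchard clay]]]] [harvest jar]]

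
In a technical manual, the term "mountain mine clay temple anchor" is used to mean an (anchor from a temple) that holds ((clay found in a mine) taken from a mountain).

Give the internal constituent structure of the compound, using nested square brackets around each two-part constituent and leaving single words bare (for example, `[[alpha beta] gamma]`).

[[mountain [mine clay]] [temple anchor]]

The outermost head in the paraphrase is "anchor" (specifically "temple anchor"), modified by "mountain mine clay".
Within "mountain mine clay", the head is "clay" (specifically "mine clay") and the modifier is "mountain".
Within "mine clay", the head is "clay" and the modifier is "mine".
Within "temple anchor", the head is "anchor" and the modifier is "temple".
Assembled: [[mountain [mine clay]] [temple anchor]].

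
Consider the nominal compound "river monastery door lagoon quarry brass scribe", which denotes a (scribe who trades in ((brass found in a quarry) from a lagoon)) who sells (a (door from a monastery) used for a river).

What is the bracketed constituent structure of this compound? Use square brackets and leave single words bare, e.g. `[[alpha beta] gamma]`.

[[river [monastery door]] [[lagoon [quarry brass]] scribe]]

Whole compound: head "scribe" (specifically "lagoon quarry brass scribe"), modifier "river monastery door".
Inside "river monastery door": head "door" (specifically "monastery door"), modifier "river".
Inside "monastery door": head "door", modifier "monastery".
Inside "lagoon quarry brass scribe": head "scribe", modifier "lagoon quarry brass".
Inside "lagoon quarry brass": head "brass" (specifically "quarry brass"), modifier "lagoon".
Inside "quarry brass": head "brass", modifier "quarry".
Assembled: [[river [monastery door]] [[lagoon [quarry brass]] scribe]].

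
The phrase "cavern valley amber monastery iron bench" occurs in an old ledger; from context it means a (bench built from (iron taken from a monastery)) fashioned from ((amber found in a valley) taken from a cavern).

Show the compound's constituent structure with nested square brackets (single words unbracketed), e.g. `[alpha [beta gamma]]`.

Overall it is a kind of bench (specifically "monastery iron bench"); the modifier is "cavern valley amber".
"cavern valley amber" → head "amber" (specifically "valley amber"), modifier "cavern".
"valley amber" → head "amber", modifier "valley".
"monastery iron bench" → head "bench", modifier "monastery iron".
"monastery iron" → head "iron", modifier "monastery".
So the structure is [[cavern [valley amber]] [[monastery iron] bench]].

[[cavern [valley amber]] [[monastery iron] bench]]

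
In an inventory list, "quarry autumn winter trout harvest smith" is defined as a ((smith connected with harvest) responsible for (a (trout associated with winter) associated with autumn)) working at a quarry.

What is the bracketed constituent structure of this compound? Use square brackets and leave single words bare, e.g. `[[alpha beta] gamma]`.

At the top level: head "smith" (specifically "autumn winter trout harvest smith"); modifier "quarry".
Within "autumn winter trout harvest smith", the head is "smith" (specifically "harvest smith") and the modifier is "autumn winter trout".
Within "autumn winter trout", the head is "trout" (specifically "winter trout") and the modifier is "autumn".
Within "winter trout", the head is "trout" and the modifier is "winter".
Within "harvest smith", the head is "smith" and the modifier is "harvest".
Assembled: [quarry [[autumn [winter trout]] [harvest smith]]].

[quarry [[autumn [winter trout]] [harvest smith]]]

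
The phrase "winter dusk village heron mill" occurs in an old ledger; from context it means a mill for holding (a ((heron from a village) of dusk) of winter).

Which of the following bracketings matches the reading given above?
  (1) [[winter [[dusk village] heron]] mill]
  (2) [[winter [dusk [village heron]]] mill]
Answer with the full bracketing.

[[winter [dusk [village heron]]] mill]

The paraphrase's head is the "mill" part ("mill"); its modifier is "winter dusk village heron".
That top-level split, carried through the inner groups, gives [[winter [dusk [village heron]]] mill].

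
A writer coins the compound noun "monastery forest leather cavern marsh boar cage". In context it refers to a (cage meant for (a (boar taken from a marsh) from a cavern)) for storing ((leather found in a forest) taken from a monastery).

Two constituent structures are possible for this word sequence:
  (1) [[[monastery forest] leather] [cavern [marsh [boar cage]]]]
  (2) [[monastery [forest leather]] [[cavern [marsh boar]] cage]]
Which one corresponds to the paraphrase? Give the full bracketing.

The paraphrase's head is the "cage" part ("cavern marsh boar cage"); its modifier is "monastery forest leather".
That top-level split, carried through the inner groups, gives [[monastery [forest leather]] [[cavern [marsh boar]] cage]].

[[monastery [forest leather]] [[cavern [marsh boar]] cage]]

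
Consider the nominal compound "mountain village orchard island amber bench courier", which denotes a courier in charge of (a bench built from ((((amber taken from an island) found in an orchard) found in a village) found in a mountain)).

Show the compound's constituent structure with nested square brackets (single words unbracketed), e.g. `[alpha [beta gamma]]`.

Overall it is a kind of courier; the modifier is "mountain village orchard island amber bench".
"mountain village orchard island amber bench" → head "bench", modifier "mountain village orchard island amber".
"mountain village orchard island amber" → head "amber" (specifically "village orchard island amber"), modifier "mountain".
"village orchard island amber" → head "amber" (specifically "orchard island amber"), modifier "village".
"orchard island amber" → head "amber" (specifically "island amber"), modifier "orchard".
"island amber" → head "amber", modifier "island".
Assembled: [[[mountain [village [orchard [island amber]]]] bench] courier].

[[[mountain [village [orchard [island amber]]]] bench] courier]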